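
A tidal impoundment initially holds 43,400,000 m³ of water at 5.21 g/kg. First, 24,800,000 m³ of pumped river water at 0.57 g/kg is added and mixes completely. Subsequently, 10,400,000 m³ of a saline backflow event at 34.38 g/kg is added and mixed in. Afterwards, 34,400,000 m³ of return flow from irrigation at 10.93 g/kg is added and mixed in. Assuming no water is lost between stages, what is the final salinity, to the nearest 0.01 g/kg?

Weighted by volume,
Initial salt = 43,400,000×5.21 = 226,114,000
After stage 1: salt = 226,114,000 + 24,800,000×0.57 = 240,250,000; volume = 68,200,000 m³; S = 3.523 g/kg
After stage 2: salt = 240,250,000 + 10,400,000×34.38 = 597,802,000; volume = 78,600,000 m³; S = 7.606 g/kg
After stage 3: salt = 597,802,000 + 34,400,000×10.93 = 973,794,000; volume = 113,000,000 m³
S = 973,794,000 / 113,000,000 = 8.6176 g/kg

8.62 g/kg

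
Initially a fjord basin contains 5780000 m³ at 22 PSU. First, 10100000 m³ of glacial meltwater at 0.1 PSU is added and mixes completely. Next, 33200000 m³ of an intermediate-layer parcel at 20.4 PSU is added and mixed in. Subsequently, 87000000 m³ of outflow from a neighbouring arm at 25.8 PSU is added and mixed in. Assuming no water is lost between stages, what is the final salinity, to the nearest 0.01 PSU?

Total salt / total volume:
Initial salt = 5,780,000×22 = 127,160,000
After stage 1: salt = 127,160,000 + 10,100,000×0.1 = 128,170,000; volume = 15,880,000 m³; S = 8.071 PSU
After stage 2: salt = 128,170,000 + 33,200,000×20.4 = 805,450,000; volume = 49,080,000 m³; S = 16.411 PSU
After stage 3: salt = 805,450,000 + 87,000,000×25.8 = 3,050,050,000; volume = 136,080,000 m³
S = 3,050,050,000 / 136,080,000 = 22.4137 PSU

22.41 PSU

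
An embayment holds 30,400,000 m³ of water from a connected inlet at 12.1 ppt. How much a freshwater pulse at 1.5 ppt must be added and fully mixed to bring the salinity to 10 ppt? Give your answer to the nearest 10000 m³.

7510000 m³

Salt balance: 30,400,000×12.1 + V×1.5 = (30,400,000+V)×10
367,840,000 + 1.5V = 304,000,000 + 10V
63,840,000 = 8.5V
V = 7,510,588.24 m³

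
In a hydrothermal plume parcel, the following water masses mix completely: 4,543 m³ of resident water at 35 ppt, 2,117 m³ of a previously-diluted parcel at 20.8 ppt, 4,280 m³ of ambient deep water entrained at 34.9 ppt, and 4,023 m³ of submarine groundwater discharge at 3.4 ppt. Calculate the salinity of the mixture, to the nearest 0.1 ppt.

Salt balance:
salt = 4,543×35 + 2,117×20.8 + 4,280×34.9 + 4,023×3.4 = 159,005 + 44,033.6 + 149,372 + 13,678.2 = 366,088.8
volume = 4,543 + 2,117 + 4,280 + 4,023 = 14,963 m³
S = 366,088.8 / 14,963 = 24.466 ppt

24.5 ppt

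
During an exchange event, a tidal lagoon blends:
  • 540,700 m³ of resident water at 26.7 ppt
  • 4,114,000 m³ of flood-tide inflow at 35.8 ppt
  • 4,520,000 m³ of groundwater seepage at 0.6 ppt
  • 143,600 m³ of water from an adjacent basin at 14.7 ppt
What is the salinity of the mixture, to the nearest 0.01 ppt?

17.87 ppt

By conservation of dissolved salt,
salt = 540,700×26.7 + 4,114,000×35.8 + 4,520,000×0.6 + 143,600×14.7 = 14,436,690 + 147,281,200 + 2,712,000 + 2,110,920 = 166,540,810
volume = 540,700 + 4,114,000 + 4,520,000 + 143,600 = 9,318,300 m³
S = 166,540,810 / 9,318,300 = 17.8724 ppt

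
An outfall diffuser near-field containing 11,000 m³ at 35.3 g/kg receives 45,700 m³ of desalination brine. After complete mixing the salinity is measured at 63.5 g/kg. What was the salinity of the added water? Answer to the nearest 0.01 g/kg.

70.29 g/kg

Salt balance: 11,000×35.3 + 45,700×S = 56,700×63.5
388,300 + 45,700·S = 3,600,450
S = (3,600,450 − 388,300) / 45,700 = 70.2877 g/kg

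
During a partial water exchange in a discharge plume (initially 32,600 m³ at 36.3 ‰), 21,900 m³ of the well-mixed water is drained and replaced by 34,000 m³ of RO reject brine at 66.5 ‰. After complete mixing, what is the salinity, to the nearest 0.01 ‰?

Remaining after removal: 10,700 m³ at 36.3 ‰ (salt = 388,410)
After addition: salt = 388,410 + 34,000×66.5 = 2,649,410; volume = 44,700 m³
S = 2,649,410 / 44,700 = 59.2709 ‰

59.27 ‰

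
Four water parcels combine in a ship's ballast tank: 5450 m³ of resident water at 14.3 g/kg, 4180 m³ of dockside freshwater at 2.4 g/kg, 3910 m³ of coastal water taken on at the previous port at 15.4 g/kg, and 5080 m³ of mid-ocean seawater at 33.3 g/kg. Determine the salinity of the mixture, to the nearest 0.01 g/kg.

17.04 g/kg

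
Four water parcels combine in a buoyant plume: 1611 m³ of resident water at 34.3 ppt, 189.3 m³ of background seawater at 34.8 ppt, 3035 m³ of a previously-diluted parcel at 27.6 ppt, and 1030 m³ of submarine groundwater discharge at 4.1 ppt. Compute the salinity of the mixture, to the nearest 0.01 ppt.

25.55 ppt

Total salt / total volume:
salt = 1,611×34.3 + 189.3×34.8 + 3,035×27.6 + 1,030×4.1 = 55,257.3 + 6,587.64 + 83,766 + 4,223 = 149,833.94
volume = 1,611 + 189.3 + 3,035 + 1,030 = 5,865.3 m³
S = 149,833.94 / 5,865.3 = 25.5458 ppt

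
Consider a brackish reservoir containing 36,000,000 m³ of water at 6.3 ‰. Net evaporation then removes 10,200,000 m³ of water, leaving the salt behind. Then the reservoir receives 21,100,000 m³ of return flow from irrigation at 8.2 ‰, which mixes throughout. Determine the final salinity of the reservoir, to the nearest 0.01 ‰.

8.52 ‰

After evaporation: salt = 36,000,000×6.3 = 226,800,000; volume = 36,000,000 − 10,200,000 = 25,800,000 m³
After mixing: salt = 226,800,000 + 21,100,000×8.2 = 399,820,000; volume = 25,800,000 + 21,100,000 = 46,900,000 m³
S = 399,820,000 / 46,900,000 = 8.5249 ‰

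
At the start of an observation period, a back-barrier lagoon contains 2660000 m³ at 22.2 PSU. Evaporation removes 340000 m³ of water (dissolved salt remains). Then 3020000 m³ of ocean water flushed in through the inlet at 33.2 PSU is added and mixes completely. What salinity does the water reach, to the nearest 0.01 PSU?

29.83 PSU

After evaporation: salt = 2,660,000×22.2 = 59,052,000; volume = 2,660,000 − 340,000 = 2,320,000 m³
After mixing: salt = 59,052,000 + 3,020,000×33.2 = 159,316,000; volume = 2,320,000 + 3,020,000 = 5,340,000 m³
S = 159,316,000 / 5,340,000 = 29.8345 PSU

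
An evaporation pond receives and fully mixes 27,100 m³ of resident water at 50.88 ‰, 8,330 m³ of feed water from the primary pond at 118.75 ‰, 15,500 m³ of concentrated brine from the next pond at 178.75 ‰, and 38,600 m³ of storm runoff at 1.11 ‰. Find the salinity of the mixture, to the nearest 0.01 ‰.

Weighted by volume,
salt = 27,100×50.88 + 8,330×118.75 + 15,500×178.75 + 38,600×1.11 = 1,378,848 + 989,187.5 + 2,770,625 + 42,846 = 5,181,506.5
volume = 27,100 + 8,330 + 15,500 + 38,600 = 89,530 m³
S = 5,181,506.5 / 89,530 = 57.8745 ‰

57.87 ‰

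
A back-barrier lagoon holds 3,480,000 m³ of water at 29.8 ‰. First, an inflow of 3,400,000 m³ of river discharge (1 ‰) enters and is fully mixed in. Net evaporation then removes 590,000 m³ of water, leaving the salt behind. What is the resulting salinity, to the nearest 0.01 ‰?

17.03 ‰

After mixing: salt = 3,480,000×29.8 + 3,400,000×1 = 107,104,000; volume = 6,880,000 m³
After evaporation: salt unchanged = 107,104,000; volume = 6,880,000 − 590,000 = 6,290,000 m³
S = 107,104,000 / 6,290,000 = 17.0277 ‰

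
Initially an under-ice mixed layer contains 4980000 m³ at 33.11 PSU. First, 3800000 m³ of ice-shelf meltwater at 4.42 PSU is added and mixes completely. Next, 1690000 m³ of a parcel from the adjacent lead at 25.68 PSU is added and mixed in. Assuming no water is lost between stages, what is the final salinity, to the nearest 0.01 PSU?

21.50 PSU

Total salt / total volume:
Initial salt = 4,980,000×33.11 = 164,887,800
After stage 1: salt = 164,887,800 + 3,800,000×4.42 = 181,683,800; volume = 8,780,000 m³; S = 20.693 PSU
After stage 2: salt = 181,683,800 + 1,690,000×25.68 = 225,083,000; volume = 10,470,000 m³
S = 225,083,000 / 10,470,000 = 21.4979 PSU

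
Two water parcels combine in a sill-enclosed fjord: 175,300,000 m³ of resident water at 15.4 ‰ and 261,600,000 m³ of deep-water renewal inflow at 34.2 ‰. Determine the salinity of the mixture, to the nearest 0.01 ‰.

26.66 ‰

Mass of salt is conserved:
salt = 175,300,000×15.4 + 261,600,000×34.2 = 2,699,620,000 + 8,946,720,000 = 11,646,340,000
volume = 175,300,000 + 261,600,000 = 436,900,000 m³
S = 11,646,340,000 / 436,900,000 = 26.6568 ‰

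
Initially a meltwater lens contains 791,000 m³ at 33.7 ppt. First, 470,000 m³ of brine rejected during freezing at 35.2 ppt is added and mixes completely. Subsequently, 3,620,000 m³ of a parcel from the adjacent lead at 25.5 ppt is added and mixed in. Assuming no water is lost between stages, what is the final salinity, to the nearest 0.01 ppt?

Mass of salt is conserved:
Initial salt = 791,000×33.7 = 26,656,700
After stage 1: salt = 26,656,700 + 470,000×35.2 = 43,200,700; volume = 1,261,000 m³; S = 34.259 ppt
After stage 2: salt = 43,200,700 + 3,620,000×25.5 = 135,510,700; volume = 4,881,000 m³
S = 135,510,700 / 4,881,000 = 27.7629 ppt

27.76 ppt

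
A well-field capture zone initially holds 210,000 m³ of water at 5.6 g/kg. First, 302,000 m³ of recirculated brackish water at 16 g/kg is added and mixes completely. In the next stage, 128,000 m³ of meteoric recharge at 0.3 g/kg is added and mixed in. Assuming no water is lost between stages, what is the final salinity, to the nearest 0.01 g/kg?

9.45 g/kg

Conserving salt mass:
Initial salt = 210,000×5.6 = 1,176,000
After stage 1: salt = 1,176,000 + 302,000×16 = 6,008,000; volume = 512,000 m³; S = 11.734 g/kg
After stage 2: salt = 6,008,000 + 128,000×0.3 = 6,046,400; volume = 640,000 m³
S = 6,046,400 / 640,000 = 9.4475 g/kg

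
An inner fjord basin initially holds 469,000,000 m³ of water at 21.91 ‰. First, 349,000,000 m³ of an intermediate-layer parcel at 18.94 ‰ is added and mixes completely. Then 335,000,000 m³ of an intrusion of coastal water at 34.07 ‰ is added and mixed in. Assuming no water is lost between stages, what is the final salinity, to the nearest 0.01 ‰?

Salt balance:
Initial salt = 469,000,000×21.91 = 10,275,790,000
After stage 1: salt = 10,275,790,000 + 349,000,000×18.94 = 16,885,850,000; volume = 818,000,000 m³; S = 20.643 ‰
After stage 2: salt = 16,885,850,000 + 335,000,000×34.07 = 28,299,300,000; volume = 1,153,000,000 m³
S = 28,299,300,000 / 1,153,000,000 = 24.5441 ‰

24.54 ‰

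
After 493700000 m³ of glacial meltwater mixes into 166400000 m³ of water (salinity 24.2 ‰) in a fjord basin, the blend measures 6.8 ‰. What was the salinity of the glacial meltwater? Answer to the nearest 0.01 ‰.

Salt balance: 166,400,000×24.2 + 493,700,000×S = 660,100,000×6.8
4,026,880,000 + 493,700,000·S = 4,488,680,000
S = (4,488,680,000 − 4,026,880,000) / 493,700,000 = 0.9354 ‰

0.94 ‰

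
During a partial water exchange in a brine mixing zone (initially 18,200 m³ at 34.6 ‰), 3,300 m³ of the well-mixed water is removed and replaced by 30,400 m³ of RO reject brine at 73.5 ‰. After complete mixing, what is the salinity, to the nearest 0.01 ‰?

60.71 ‰

Remaining after removal: 14,900 m³ at 34.6 ‰ (salt = 515,540)
After addition: salt = 515,540 + 30,400×73.5 = 2,749,940; volume = 45,300 m³
S = 2,749,940 / 45,300 = 60.7051 ‰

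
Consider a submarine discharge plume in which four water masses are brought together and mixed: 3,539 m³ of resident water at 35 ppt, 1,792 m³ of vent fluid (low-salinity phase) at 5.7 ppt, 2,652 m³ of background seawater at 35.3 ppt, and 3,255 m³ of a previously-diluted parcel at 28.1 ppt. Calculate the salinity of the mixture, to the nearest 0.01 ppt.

By conservation of dissolved salt,
salt = 3,539×35 + 1,792×5.7 + 2,652×35.3 + 3,255×28.1 = 123,865 + 10,214.4 + 93,615.6 + 91,465.5 = 319,160.5
volume = 3,539 + 1,792 + 2,652 + 3,255 = 11,238 m³
S = 319,160.5 / 11,238 = 28.4001 ppt

28.40 ppt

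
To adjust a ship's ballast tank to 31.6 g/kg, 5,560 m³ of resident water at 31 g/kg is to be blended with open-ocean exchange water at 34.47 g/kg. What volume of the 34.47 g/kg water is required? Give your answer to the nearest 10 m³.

Salt balance: 5,560×31 + V×34.47 = (5,560+V)×31.6
172,360 + 34.47V = 175,696 + 31.6V
3,336 = 2.87V
V = 1,162.37 m³

1160 m³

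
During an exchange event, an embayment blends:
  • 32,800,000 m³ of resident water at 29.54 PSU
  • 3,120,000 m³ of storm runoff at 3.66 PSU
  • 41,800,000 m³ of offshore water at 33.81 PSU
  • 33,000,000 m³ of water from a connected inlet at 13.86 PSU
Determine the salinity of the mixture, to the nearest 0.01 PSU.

25.75 PSU

Mass of salt is conserved:
salt = 32,800,000×29.54 + 3,120,000×3.66 + 41,800,000×33.81 + 33,000,000×13.86 = 968,912,000 + 11,419,200 + 1,413,258,000 + 457,380,000 = 2,850,969,200
volume = 32,800,000 + 3,120,000 + 41,800,000 + 33,000,000 = 110,720,000 m³
S = 2,850,969,200 / 110,720,000 = 25.7494 PSU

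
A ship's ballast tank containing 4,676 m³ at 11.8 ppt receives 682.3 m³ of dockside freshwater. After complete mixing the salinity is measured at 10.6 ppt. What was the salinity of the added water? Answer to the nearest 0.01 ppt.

2.38 ppt

Salt balance: 4,676×11.8 + 682.3×S = 5,358.3×10.6
55,176.8 + 682.3·S = 56,797.98
S = (56,797.98 − 55,176.8) / 682.3 = 2.3761 ppt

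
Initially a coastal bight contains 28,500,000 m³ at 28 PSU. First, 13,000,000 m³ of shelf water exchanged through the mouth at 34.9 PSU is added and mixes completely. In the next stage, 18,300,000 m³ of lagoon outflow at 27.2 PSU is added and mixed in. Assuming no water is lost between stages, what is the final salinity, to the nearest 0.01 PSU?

Weighted by volume,
Initial salt = 28,500,000×28 = 798,000,000
After stage 1: salt = 798,000,000 + 13,000,000×34.9 = 1,251,700,000; volume = 41,500,000 m³; S = 30.161 PSU
After stage 2: salt = 1,251,700,000 + 18,300,000×27.2 = 1,749,460,000; volume = 59,800,000 m³
S = 1,749,460,000 / 59,800,000 = 29.2552 PSU

29.26 PSU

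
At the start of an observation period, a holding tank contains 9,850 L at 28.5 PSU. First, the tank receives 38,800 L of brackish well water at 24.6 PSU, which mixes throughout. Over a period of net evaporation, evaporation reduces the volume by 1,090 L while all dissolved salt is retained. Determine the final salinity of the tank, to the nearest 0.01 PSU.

25.97 PSU

After mixing: salt = 9,850×28.5 + 38,800×24.6 = 1,235,205; volume = 48,650 L
After evaporation: salt unchanged = 1,235,205; volume = 48,650 − 1,090 = 47,560 L
S = 1,235,205 / 47,560 = 25.9715 PSU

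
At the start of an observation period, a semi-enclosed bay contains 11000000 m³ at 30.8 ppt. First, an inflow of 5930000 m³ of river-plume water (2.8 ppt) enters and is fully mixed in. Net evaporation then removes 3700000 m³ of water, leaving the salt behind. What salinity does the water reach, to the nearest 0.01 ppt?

26.86 ppt

After mixing: salt = 11,000,000×30.8 + 5,930,000×2.8 = 355,404,000; volume = 16,930,000 m³
After evaporation: salt unchanged = 355,404,000; volume = 16,930,000 − 3,700,000 = 13,230,000 m³
S = 355,404,000 / 13,230,000 = 26.8635 ppt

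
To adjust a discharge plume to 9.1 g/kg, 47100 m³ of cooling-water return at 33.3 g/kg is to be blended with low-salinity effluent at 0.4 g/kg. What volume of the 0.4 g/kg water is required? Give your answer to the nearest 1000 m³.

131000 m³

Salt balance: 47,100×33.3 + V×0.4 = (47,100+V)×9.1
1,568,430 + 0.4V = 428,610 + 9.1V
1,139,820 = 8.7V
V = 131,013.79 m³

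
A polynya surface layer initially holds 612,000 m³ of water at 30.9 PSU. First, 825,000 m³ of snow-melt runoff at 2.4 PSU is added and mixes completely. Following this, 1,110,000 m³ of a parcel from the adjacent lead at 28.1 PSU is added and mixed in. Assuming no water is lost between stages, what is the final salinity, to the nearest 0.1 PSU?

20.4 PSU

Weighted by volume,
Initial salt = 612,000×30.9 = 18,910,800
After stage 1: salt = 18,910,800 + 825,000×2.4 = 20,890,800; volume = 1,437,000 m³; S = 14.538 PSU
After stage 2: salt = 20,890,800 + 1,110,000×28.1 = 52,081,800; volume = 2,547,000 m³
S = 52,081,800 / 2,547,000 = 20.4483 PSU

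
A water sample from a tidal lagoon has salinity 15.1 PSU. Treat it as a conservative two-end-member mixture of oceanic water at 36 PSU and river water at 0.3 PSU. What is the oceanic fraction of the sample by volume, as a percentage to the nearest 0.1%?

41.5%

Let g be the oceanic fraction. Salt balance per unit volume:
g×36 + (1−g)×0.3 = 15.1
g = (15.1 − 0.3) / (36 − 0.3) = 14.8/35.7 = 0.4146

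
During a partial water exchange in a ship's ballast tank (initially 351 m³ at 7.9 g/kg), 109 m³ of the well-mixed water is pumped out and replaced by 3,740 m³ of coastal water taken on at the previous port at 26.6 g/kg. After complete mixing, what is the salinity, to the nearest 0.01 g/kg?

25.46 g/kg

Remaining after removal: 242 m³ at 7.9 g/kg (salt = 1,911.8)
After addition: salt = 1,911.8 + 3,740×26.6 = 101,395.8; volume = 3,982 m³
S = 101,395.8 / 3,982 = 25.4635 g/kg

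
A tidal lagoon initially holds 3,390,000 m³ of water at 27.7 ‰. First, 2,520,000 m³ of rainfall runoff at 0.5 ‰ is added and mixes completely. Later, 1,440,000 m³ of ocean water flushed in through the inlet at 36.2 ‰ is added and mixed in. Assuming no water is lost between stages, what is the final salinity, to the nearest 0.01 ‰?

20.04 ‰

Weighted by volume,
Initial salt = 3,390,000×27.7 = 93,903,000
After stage 1: salt = 93,903,000 + 2,520,000×0.5 = 95,163,000; volume = 5,910,000 m³; S = 16.102 ‰
After stage 2: salt = 95,163,000 + 1,440,000×36.2 = 147,291,000; volume = 7,350,000 m³
S = 147,291,000 / 7,350,000 = 20.0396 ‰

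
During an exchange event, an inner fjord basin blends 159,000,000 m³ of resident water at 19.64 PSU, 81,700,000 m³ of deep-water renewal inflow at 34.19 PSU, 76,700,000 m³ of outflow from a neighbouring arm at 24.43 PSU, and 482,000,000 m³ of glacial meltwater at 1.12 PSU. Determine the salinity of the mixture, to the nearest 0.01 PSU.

Total salt / total volume:
salt = 159,000,000×19.64 + 81,700,000×34.19 + 76,700,000×24.43 + 482,000,000×1.12 = 3,122,760,000 + 2,793,323,000 + 1,873,781,000 + 539,840,000 = 8,329,704,000
volume = 159,000,000 + 81,700,000 + 76,700,000 + 482,000,000 = 799,400,000 m³
S = 8,329,704,000 / 799,400,000 = 10.4199 PSU

10.42 PSU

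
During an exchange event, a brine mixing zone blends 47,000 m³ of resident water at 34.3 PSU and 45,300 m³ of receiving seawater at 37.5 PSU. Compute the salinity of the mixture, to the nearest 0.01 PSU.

By conservation of dissolved salt,
salt = 47,000×34.3 + 45,300×37.5 = 1,612,100 + 1,698,750 = 3,310,850
volume = 47,000 + 45,300 = 92,300 m³
S = 3,310,850 / 92,300 = 35.8705 PSU

35.87 PSU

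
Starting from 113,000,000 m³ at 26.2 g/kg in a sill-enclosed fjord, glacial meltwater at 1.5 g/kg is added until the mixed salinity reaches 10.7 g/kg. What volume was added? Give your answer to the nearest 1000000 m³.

Salt balance: 113,000,000×26.2 + V×1.5 = (113,000,000+V)×10.7
2,960,600,000 + 1.5V = 1,209,100,000 + 10.7V
1,751,500,000 = 9.2V
V = 190,380,434.78 m³

190000000 m³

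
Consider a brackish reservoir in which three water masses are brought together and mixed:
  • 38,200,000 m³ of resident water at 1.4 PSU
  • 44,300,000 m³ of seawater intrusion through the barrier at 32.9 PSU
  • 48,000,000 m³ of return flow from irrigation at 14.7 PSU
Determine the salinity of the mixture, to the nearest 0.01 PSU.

Conserving salt mass:
salt = 38,200,000×1.4 + 44,300,000×32.9 + 48,000,000×14.7 = 53,480,000 + 1,457,470,000 + 705,600,000 = 2,216,550,000
volume = 38,200,000 + 44,300,000 + 48,000,000 = 130,500,000 m³
S = 2,216,550,000 / 130,500,000 = 16.9851 PSU

16.99 PSU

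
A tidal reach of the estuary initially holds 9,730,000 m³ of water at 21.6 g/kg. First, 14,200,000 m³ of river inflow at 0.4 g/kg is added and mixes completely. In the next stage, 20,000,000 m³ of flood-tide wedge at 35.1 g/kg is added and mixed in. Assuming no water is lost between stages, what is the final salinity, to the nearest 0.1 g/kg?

Conserving salt mass:
Initial salt = 9,730,000×21.6 = 210,168,000
After stage 1: salt = 210,168,000 + 14,200,000×0.4 = 215,848,000; volume = 23,930,000 m³; S = 9.02 g/kg
After stage 2: salt = 215,848,000 + 20,000,000×35.1 = 917,848,000; volume = 43,930,000 m³
S = 917,848,000 / 43,930,000 = 20.8934 g/kg

20.9 g/kg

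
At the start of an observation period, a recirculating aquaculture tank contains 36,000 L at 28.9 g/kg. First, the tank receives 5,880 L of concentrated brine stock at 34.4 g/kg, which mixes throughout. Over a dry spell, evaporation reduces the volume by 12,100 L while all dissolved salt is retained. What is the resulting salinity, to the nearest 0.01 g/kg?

After mixing: salt = 36,000×28.9 + 5,880×34.4 = 1,242,672; volume = 41,880 L
After evaporation: salt unchanged = 1,242,672; volume = 41,880 − 12,100 = 29,780 L
S = 1,242,672 / 29,780 = 41.7284 g/kg

41.73 g/kg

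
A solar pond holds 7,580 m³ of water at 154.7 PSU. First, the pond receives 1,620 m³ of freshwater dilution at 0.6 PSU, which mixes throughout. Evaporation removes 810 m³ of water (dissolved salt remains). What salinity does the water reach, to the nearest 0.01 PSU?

139.88 PSU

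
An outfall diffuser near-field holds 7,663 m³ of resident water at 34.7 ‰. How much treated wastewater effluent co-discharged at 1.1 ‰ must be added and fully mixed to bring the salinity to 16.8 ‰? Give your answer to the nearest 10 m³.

8740 m³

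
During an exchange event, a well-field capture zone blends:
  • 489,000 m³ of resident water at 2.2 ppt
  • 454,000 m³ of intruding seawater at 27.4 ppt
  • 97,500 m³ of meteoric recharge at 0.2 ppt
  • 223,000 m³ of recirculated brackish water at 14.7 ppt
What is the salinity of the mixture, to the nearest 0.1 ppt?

Mass of salt is conserved:
salt = 489,000×2.2 + 454,000×27.4 + 97,500×0.2 + 223,000×14.7 = 1,075,800 + 12,439,600 + 19,500 + 3,278,100 = 16,813,000
volume = 489,000 + 454,000 + 97,500 + 223,000 = 1,263,500 m³
S = 16,813,000 / 1,263,500 = 13.307 ppt

13.3 ppt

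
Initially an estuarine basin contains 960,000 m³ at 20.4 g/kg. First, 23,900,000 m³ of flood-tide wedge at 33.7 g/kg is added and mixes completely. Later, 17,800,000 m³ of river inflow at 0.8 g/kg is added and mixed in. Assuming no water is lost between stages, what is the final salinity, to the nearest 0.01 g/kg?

Salt balance:
Initial salt = 960,000×20.4 = 19,584,000
After stage 1: salt = 19,584,000 + 23,900,000×33.7 = 825,014,000; volume = 24,860,000 m³; S = 33.186 g/kg
After stage 2: salt = 825,014,000 + 17,800,000×0.8 = 839,254,000; volume = 42,660,000 m³
S = 839,254,000 / 42,660,000 = 19.6731 g/kg

19.67 g/kg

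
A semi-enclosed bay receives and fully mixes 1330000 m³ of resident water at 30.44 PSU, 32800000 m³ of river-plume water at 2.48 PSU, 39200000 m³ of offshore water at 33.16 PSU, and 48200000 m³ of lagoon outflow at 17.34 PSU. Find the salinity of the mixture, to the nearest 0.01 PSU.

18.58 PSU

Conserving salt mass:
salt = 1,330,000×30.44 + 32,800,000×2.48 + 39,200,000×33.16 + 48,200,000×17.34 = 40,485,200 + 81,344,000 + 1,299,872,000 + 835,788,000 = 2,257,489,200
volume = 1,330,000 + 32,800,000 + 39,200,000 + 48,200,000 = 121,530,000 m³
S = 2,257,489,200 / 121,530,000 = 18.5756 PSU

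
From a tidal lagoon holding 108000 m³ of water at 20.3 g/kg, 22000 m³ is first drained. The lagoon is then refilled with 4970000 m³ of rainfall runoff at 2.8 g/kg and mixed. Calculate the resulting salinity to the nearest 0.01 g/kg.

Remaining after removal: 86,000 m³ at 20.3 g/kg (salt = 1,745,800)
After addition: salt = 1,745,800 + 4,970,000×2.8 = 15,661,800; volume = 5,056,000 m³
S = 15,661,800 / 5,056,000 = 3.0977 g/kg

3.10 g/kg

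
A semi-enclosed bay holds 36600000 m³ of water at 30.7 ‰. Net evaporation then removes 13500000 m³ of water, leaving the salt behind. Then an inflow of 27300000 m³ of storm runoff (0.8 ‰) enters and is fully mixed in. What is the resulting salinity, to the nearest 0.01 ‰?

After evaporation: salt = 36,600,000×30.7 = 1,123,620,000; volume = 36,600,000 − 13,500,000 = 23,100,000 m³
After mixing: salt = 1,123,620,000 + 27,300,000×0.8 = 1,145,460,000; volume = 23,100,000 + 27,300,000 = 50,400,000 m³
S = 1,145,460,000 / 50,400,000 = 22.7274 ‰

22.73 ‰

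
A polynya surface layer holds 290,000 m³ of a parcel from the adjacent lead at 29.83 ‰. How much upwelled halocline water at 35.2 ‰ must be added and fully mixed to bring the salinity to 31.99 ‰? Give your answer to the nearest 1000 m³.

195000 m³

Salt balance: 290,000×29.83 + V×35.2 = (290,000+V)×31.99
8,650,700 + 35.2V = 9,277,100 + 31.99V
626,400 = 3.21V
V = 195,140.19 m³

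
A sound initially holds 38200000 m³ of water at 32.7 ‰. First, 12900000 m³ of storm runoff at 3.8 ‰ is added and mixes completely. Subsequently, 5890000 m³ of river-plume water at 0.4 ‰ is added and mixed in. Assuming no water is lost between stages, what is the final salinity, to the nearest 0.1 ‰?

Weighted by volume,
Initial salt = 38,200,000×32.7 = 1,249,140,000
After stage 1: salt = 1,249,140,000 + 12,900,000×3.8 = 1,298,160,000; volume = 51,100,000 m³; S = 25.404 ‰
After stage 2: salt = 1,298,160,000 + 5,890,000×0.4 = 1,300,516,000; volume = 56,990,000 m³
S = 1,300,516,000 / 56,990,000 = 22.8201 ‰

22.8 ‰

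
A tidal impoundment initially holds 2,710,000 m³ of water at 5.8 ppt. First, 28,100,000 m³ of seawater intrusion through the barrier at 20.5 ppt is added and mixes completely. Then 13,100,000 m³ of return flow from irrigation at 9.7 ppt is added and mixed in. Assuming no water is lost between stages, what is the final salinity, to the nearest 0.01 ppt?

16.37 ppt

Salt balance:
Initial salt = 2,710,000×5.8 = 15,718,000
After stage 1: salt = 15,718,000 + 28,100,000×20.5 = 591,768,000; volume = 30,810,000 m³; S = 19.207 ppt
After stage 2: salt = 591,768,000 + 13,100,000×9.7 = 718,838,000; volume = 43,910,000 m³
S = 718,838,000 / 43,910,000 = 16.3707 ppt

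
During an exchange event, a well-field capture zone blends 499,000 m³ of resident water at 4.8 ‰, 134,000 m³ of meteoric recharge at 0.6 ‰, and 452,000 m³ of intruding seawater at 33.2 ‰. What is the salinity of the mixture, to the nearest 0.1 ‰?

By conservation of dissolved salt,
salt = 499,000×4.8 + 134,000×0.6 + 452,000×33.2 = 2,395,200 + 80,400 + 15,006,400 = 17,482,000
volume = 499,000 + 134,000 + 452,000 = 1,085,000 m³
S = 17,482,000 / 1,085,000 = 16.112 ‰

16.1 ‰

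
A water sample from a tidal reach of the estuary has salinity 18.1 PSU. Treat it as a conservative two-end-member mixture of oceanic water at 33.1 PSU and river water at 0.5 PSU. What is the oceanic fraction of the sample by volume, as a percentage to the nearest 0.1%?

54.0%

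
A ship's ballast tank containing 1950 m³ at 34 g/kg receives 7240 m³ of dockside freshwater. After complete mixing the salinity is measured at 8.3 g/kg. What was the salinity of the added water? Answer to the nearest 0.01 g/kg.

Salt balance: 1,950×34 + 7,240×S = 9,190×8.3
66,300 + 7,240·S = 76,277
S = (76,277 − 66,300) / 7,240 = 1.378 g/kg

1.38 g/kg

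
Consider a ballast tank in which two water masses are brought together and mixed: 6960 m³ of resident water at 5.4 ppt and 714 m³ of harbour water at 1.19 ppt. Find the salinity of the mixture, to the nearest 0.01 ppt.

5.01 ppt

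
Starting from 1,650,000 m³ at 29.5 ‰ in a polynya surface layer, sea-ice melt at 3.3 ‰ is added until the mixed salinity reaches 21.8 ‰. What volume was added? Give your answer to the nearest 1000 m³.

687000 m³

Salt balance: 1,650,000×29.5 + V×3.3 = (1,650,000+V)×21.8
48,675,000 + 3.3V = 35,970,000 + 21.8V
12,705,000 = 18.5V
V = 686,756.76 m³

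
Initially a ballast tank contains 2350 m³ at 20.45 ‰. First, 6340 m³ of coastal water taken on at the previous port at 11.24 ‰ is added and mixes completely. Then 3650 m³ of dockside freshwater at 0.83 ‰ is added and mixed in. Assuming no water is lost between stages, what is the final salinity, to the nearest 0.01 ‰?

9.91 ‰

Mass of salt is conserved:
Initial salt = 2,350×20.45 = 48,057.5
After stage 1: salt = 48,057.5 + 6,340×11.24 = 119,319.1; volume = 8,690 m³; S = 13.731 ‰
After stage 2: salt = 119,319.1 + 3,650×0.83 = 122,348.6; volume = 12,340 m³
S = 122,348.6 / 12,340 = 9.9148 ‰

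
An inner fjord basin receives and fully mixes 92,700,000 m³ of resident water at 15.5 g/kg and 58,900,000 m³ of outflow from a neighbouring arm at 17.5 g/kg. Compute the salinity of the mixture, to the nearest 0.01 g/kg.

16.28 g/kg

By conservation of dissolved salt,
salt = 92,700,000×15.5 + 58,900,000×17.5 = 1,436,850,000 + 1,030,750,000 = 2,467,600,000
volume = 92,700,000 + 58,900,000 = 151,600,000 m³
S = 2,467,600,000 / 151,600,000 = 16.277 g/kg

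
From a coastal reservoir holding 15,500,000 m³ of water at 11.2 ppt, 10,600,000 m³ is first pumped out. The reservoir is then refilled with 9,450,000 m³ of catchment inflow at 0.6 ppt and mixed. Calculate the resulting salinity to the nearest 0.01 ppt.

Remaining after removal: 4,900,000 m³ at 11.2 ppt (salt = 54,880,000)
After addition: salt = 54,880,000 + 9,450,000×0.6 = 60,550,000; volume = 14,350,000 m³
S = 60,550,000 / 14,350,000 = 4.2195 ppt

4.22 ppt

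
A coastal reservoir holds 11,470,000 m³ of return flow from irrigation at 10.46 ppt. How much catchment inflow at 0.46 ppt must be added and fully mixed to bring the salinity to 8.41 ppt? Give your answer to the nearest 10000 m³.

Salt balance: 11,470,000×10.46 + V×0.46 = (11,470,000+V)×8.41
119,976,200 + 0.46V = 96,462,700 + 8.41V
23,513,500 = 7.95V
V = 2,957,672.96 m³

2960000 m³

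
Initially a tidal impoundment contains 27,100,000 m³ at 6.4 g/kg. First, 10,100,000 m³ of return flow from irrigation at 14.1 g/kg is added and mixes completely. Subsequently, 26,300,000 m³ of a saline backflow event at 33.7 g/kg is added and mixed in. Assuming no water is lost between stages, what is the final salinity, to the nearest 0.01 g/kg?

Total salt / total volume:
Initial salt = 27,100,000×6.4 = 173,440,000
After stage 1: salt = 173,440,000 + 10,100,000×14.1 = 315,850,000; volume = 37,200,000 m³; S = 8.491 g/kg
After stage 2: salt = 315,850,000 + 26,300,000×33.7 = 1,202,160,000; volume = 63,500,000 m³
S = 1,202,160,000 / 63,500,000 = 18.9317 g/kg

18.93 g/kg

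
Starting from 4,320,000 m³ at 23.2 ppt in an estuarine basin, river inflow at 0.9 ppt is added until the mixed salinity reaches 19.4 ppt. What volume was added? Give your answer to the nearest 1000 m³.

887000 m³

Salt balance: 4,320,000×23.2 + V×0.9 = (4,320,000+V)×19.4
100,224,000 + 0.9V = 83,808,000 + 19.4V
16,416,000 = 18.5V
V = 887,351.35 m³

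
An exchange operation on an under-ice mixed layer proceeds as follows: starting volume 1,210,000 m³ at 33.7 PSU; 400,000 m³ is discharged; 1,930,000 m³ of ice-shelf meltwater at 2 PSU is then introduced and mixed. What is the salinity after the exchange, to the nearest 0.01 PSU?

11.37 PSU

Remaining after removal: 810,000 m³ at 33.7 PSU (salt = 27,297,000)
After addition: salt = 27,297,000 + 1,930,000×2 = 31,157,000; volume = 2,740,000 m³
S = 31,157,000 / 2,740,000 = 11.3712 PSU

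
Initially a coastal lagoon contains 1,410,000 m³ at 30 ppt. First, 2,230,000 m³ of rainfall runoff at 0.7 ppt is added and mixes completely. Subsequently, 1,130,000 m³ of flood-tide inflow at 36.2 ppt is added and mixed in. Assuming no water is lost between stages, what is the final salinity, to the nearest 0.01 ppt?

Weighted by volume,
Initial salt = 1,410,000×30 = 42,300,000
After stage 1: salt = 42,300,000 + 2,230,000×0.7 = 43,861,000; volume = 3,640,000 m³; S = 12.05 ppt
After stage 2: salt = 43,861,000 + 1,130,000×36.2 = 84,767,000; volume = 4,770,000 m³
S = 84,767,000 / 4,770,000 = 17.7709 ppt

17.77 ppt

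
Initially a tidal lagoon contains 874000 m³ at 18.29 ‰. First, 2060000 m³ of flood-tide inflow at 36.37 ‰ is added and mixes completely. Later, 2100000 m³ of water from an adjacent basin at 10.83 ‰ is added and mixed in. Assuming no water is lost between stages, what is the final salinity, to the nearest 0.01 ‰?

Weighted by volume,
Initial salt = 874,000×18.29 = 15,985,460
After stage 1: salt = 15,985,460 + 2,060,000×36.37 = 90,907,660; volume = 2,934,000 m³; S = 30.984 ‰
After stage 2: salt = 90,907,660 + 2,100,000×10.83 = 113,650,660; volume = 5,034,000 m³
S = 113,650,660 / 5,034,000 = 22.5766 ‰

22.58 ‰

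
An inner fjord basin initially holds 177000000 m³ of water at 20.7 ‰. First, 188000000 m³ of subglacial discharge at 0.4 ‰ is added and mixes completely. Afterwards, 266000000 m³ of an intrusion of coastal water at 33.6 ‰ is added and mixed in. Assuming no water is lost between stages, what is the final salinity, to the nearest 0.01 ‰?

Conserving salt mass:
Initial salt = 177,000,000×20.7 = 3,663,900,000
After stage 1: salt = 3,663,900,000 + 188,000,000×0.4 = 3,739,100,000; volume = 365,000,000 m³; S = 10.244 ‰
After stage 2: salt = 3,739,100,000 + 266,000,000×33.6 = 12,676,700,000; volume = 631,000,000 m³
S = 12,676,700,000 / 631,000,000 = 20.0899 ‰

20.09 ‰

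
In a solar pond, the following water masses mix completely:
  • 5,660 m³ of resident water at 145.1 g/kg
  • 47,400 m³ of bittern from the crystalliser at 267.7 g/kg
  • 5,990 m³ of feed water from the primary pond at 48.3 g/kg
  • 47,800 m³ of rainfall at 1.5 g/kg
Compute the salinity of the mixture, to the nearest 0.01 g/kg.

Total salt / total volume:
salt = 5,660×145.1 + 47,400×267.7 + 5,990×48.3 + 47,800×1.5 = 821,266 + 12,688,980 + 289,317 + 71,700 = 13,871,263
volume = 5,660 + 47,400 + 5,990 + 47,800 = 106,850 m³
S = 13,871,263 / 106,850 = 129.82 g/kg

129.82 g/kg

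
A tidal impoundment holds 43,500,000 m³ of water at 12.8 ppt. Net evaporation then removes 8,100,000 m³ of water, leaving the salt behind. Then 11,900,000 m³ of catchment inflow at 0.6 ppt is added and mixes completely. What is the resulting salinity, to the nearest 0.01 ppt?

11.92 ppt

After evaporation: salt = 43,500,000×12.8 = 556,800,000; volume = 43,500,000 − 8,100,000 = 35,400,000 m³
After mixing: salt = 556,800,000 + 11,900,000×0.6 = 563,940,000; volume = 35,400,000 + 11,900,000 = 47,300,000 m³
S = 563,940,000 / 47,300,000 = 11.9226 ppt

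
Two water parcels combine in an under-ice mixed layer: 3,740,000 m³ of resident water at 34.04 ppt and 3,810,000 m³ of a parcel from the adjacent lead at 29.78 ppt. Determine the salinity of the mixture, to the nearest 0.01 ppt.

Total salt / total volume:
salt = 3,740,000×34.04 + 3,810,000×29.78 = 127,309,600 + 113,461,800 = 240,771,400
volume = 3,740,000 + 3,810,000 = 7,550,000 m³
S = 240,771,400 / 7,550,000 = 31.8903 ppt

31.89 ppt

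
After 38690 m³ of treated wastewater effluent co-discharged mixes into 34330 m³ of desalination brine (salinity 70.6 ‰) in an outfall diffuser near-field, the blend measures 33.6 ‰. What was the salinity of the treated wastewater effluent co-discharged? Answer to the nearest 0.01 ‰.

0.77 ‰

Salt balance: 34,330×70.6 + 38,690×S = 73,020×33.6
2,423,698 + 38,690·S = 2,453,472
S = (2,453,472 − 2,423,698) / 38,690 = 0.7696 ‰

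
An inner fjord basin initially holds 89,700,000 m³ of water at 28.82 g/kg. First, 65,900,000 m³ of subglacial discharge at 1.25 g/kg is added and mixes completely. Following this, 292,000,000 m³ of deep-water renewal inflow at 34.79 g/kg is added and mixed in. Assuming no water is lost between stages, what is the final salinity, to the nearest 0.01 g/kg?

Mass of salt is conserved:
Initial salt = 89,700,000×28.82 = 2,585,154,000
After stage 1: salt = 2,585,154,000 + 65,900,000×1.25 = 2,667,529,000; volume = 155,600,000 m³; S = 17.144 g/kg
After stage 2: salt = 2,667,529,000 + 292,000,000×34.79 = 12,826,209,000; volume = 447,600,000 m³
S = 12,826,209,000 / 447,600,000 = 28.6555 g/kg

28.66 g/kg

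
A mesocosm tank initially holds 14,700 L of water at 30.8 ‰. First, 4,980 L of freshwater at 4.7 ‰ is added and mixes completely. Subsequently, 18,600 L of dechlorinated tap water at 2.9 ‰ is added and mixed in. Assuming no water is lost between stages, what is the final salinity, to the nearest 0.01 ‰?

13.85 ‰

Conserving salt mass:
Initial salt = 14,700×30.8 = 452,760
After stage 1: salt = 452,760 + 4,980×4.7 = 476,166; volume = 19,680 L; S = 24.195 ‰
After stage 2: salt = 476,166 + 18,600×2.9 = 530,106; volume = 38,280 L
S = 530,106 / 38,280 = 13.8481 ‰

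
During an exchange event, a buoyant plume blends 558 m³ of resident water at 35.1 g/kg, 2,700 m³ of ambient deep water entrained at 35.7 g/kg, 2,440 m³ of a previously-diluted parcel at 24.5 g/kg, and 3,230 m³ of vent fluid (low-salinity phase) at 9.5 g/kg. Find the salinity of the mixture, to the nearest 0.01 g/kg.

Total salt / total volume:
salt = 558×35.1 + 2,700×35.7 + 2,440×24.5 + 3,230×9.5 = 19,585.8 + 96,390 + 59,780 + 30,685 = 206,440.8
volume = 558 + 2,700 + 2,440 + 3,230 = 8,928 m³
S = 206,440.8 / 8,928 = 23.1228 g/kg

23.12 g/kg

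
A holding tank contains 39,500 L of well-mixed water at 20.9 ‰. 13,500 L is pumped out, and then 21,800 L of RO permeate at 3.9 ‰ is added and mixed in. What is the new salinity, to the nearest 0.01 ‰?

13.15 ‰

Remaining after removal: 26,000 L at 20.9 ‰ (salt = 543,400)
After addition: salt = 543,400 + 21,800×3.9 = 628,420; volume = 47,800 L
S = 628,420 / 47,800 = 13.1469 ‰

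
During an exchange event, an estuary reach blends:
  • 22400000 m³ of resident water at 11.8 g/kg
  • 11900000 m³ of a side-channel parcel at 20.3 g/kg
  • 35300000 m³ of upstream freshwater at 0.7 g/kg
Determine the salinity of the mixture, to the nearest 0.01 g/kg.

7.62 g/kg

Weighted by volume,
salt = 22,400,000×11.8 + 11,900,000×20.3 + 35,300,000×0.7 = 264,320,000 + 241,570,000 + 24,710,000 = 530,600,000
volume = 22,400,000 + 11,900,000 + 35,300,000 = 69,600,000 m³
S = 530,600,000 / 69,600,000 = 7.6236 g/kg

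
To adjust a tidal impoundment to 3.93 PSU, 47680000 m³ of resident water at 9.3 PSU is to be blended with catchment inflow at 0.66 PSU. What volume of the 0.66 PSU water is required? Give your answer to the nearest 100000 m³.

78300000 m³

Salt balance: 47,680,000×9.3 + V×0.66 = (47,680,000+V)×3.93
443,424,000 + 0.66V = 187,382,400 + 3.93V
256,041,600 = 3.27V
V = 78,300,183.49 m³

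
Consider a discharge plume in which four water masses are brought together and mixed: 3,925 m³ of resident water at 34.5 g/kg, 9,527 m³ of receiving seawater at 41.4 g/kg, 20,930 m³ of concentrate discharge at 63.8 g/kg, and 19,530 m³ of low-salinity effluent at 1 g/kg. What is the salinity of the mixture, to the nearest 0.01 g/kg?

34.96 g/kg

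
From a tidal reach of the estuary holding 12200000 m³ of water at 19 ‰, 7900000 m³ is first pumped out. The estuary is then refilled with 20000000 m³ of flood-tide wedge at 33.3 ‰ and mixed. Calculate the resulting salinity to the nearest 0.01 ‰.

30.77 ‰

Remaining after removal: 4,300,000 m³ at 19 ‰ (salt = 81,700,000)
After addition: salt = 81,700,000 + 20,000,000×33.3 = 747,700,000; volume = 24,300,000 m³
S = 747,700,000 / 24,300,000 = 30.7695 ‰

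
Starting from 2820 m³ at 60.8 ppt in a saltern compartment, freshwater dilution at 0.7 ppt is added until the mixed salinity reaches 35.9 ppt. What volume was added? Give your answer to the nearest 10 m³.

1990 m³

Salt balance: 2,820×60.8 + V×0.7 = (2,820+V)×35.9
171,456 + 0.7V = 101,238 + 35.9V
70,218 = 35.2V
V = 1,994.83 m³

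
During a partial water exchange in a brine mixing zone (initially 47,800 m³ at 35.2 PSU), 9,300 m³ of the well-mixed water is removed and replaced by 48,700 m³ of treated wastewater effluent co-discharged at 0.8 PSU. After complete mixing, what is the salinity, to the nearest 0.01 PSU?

15.99 PSU

Remaining after removal: 38,500 m³ at 35.2 PSU (salt = 1,355,200)
After addition: salt = 1,355,200 + 48,700×0.8 = 1,394,160; volume = 87,200 m³
S = 1,394,160 / 87,200 = 15.9881 PSU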